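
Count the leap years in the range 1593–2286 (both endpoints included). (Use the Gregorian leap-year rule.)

168

Multiples of 4 in [1593,2286]: 173.
Of those, multiples of 100: 7 (not leap unless ÷400).
Multiples of 400: 2.
Leap years = 173 − 7 + 2 = 168.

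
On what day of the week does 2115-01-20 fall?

Sunday

Doomsday rule: the anchor day for the 2100s is Sunday. For year 15: 15÷12 = 1 r 3, and 3÷4 = 0, so 1+3+0 = 4.
Sunday + 4 ≡ Thursday — that's 2115's doomsday.
In January the doomsday date is Jan 3 (2115 is not a leap year).
Jan 20 is 17 days after Jan 3; 17 mod 7 = 3, so Thursday + 3 = Sunday.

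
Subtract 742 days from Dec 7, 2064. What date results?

November 26, 2062

−366 (one year; includes Feb 29, 2064) → Dec 7, 2063 (376 left).
−7 → Nov 30, 2063 (end of Nov, 30 days; 369 left).
−30 → Oct 31, 2063 (end of Oct, 31 days; 339 left).
−31 → Sep 30, 2063 (end of Sep, 30 days; 308 left).
−30 → Aug 31, 2063 (end of Aug, 31 days; 278 left).
−31 → Jul 31, 2063 (end of Jul, 31 days; 247 left).
−31 → Jun 30, 2063 (end of Jun, 30 days; 216 left).
−30 → May 31, 2063 (end of May, 31 days; 186 left).
−31 → Apr 30, 2063 (end of Apr, 30 days; 155 left).
−30 → Mar 31, 2063 (end of Mar, 31 days; 125 left).
−31 → Feb 28, 2063 (end of Feb, 28 days; 94 left).
−28 → Jan 31, 2063 (end of Jan, 31 days; 66 left).
−31 → Dec 31, 2062 (end of Dec, 31 days; 35 left).
−31 → Nov 30, 2062 (end of Nov, 30 days; 4 left).
−4 → Nov 26, 2062.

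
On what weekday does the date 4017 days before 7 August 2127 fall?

Friday

Aug 7, 2127 is a Thursday.
4017 mod 7 = 6, so 4017 days before a Thursday is Thursday − 6 = Friday.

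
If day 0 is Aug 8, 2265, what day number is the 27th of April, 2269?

Aug 8, 2265 → Aug 8, 2266: 365 days.
Aug 8, 2266 → Aug 8, 2267: 365 days.
Aug 8, 2267 → Aug 8, 2268: 366 days (Feb 29, 2268 is in that span).
Aug 8, 2268 → Sep 8, 2268: 31 days (August has 31).
Sep 8, 2268 → Oct 8, 2268: 30 days (September has 30).
Oct 8, 2268 → Nov 8, 2268: 31 days (October has 31).
Nov 8, 2268 → Dec 8, 2268: 30 days (November has 30).
Dec 8, 2268 → Jan 8, 2269: 31 days (December has 31).
Jan 8, 2269 → Feb 8, 2269: 31 days (January has 31).
Feb 8, 2269 → Mar 8, 2269: 28 days (February has 28).
Mar 8, 2269 → Apr 8, 2269: 31 days (March has 31).
Apr 8, 2269 → Apr 27, 2269: 19 days.
Total: 1358 days.

1358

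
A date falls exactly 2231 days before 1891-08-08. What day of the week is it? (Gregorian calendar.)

Monday

Aug 8, 1891 is a Saturday.
2231 mod 7 = 5, so 2231 days before a Saturday is Saturday − 5 = Monday.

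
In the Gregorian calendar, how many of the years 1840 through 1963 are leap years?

Multiples of 4 in [1840,1963]: 31.
Of those, multiples of 100: 1 (not leap unless ÷400).
Multiples of 400: 0.
Leap years = 31 − 1 + 0 = 30.

30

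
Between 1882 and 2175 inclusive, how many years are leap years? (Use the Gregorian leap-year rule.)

Multiples of 4 in [1882,2175]: 73.
Of those, multiples of 100: 3 (not leap unless ÷400).
Multiples of 400: 1.
Leap years = 73 − 3 + 1 = 71.

71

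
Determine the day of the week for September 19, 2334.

Doomsday rule: the anchor day for the 2300s is Wednesday. For year 34: 34÷12 = 2 r 10, and 10÷4 = 2, so 2+10+2 = 14.
Wednesday + 14 ≡ Wednesday — that's 2334's doomsday.
In September the doomsday date is Sep 5.
Sep 19 is 14 days after Sep 5; 14 mod 7 = 0, so Wednesday + 0 = Wednesday.

Wednesday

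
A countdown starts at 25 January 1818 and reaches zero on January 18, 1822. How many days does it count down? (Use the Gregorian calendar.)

1454

Jan 25, 1818 → Jan 25, 1819: 365 days.
Jan 25, 1819 → Jan 25, 1820: 365 days.
Jan 25, 1820 → Jan 25, 1821: 366 days (Feb 29, 1820 is in that span).
Jan 25, 1821 → Feb 25, 1821: 31 days (January has 31).
Feb 25, 1821 → Mar 25, 1821: 28 days (February has 28).
Mar 25, 1821 → Apr 25, 1821: 31 days (March has 31).
Apr 25, 1821 → May 25, 1821: 30 days (April has 30).
May 25, 1821 → Jun 25, 1821: 31 days (May has 31).
Jun 25, 1821 → Jul 25, 1821: 30 days (June has 30).
Jul 25, 1821 → Aug 25, 1821: 31 days (July has 31).
Aug 25, 1821 → Sep 25, 1821: 31 days (August has 31).
Sep 25, 1821 → Oct 25, 1821: 30 days (September has 30).
Oct 25, 1821 → Nov 25, 1821: 31 days (October has 31).
Nov 25, 1821 → Dec 25, 1821: 30 days (November has 30).
Dec 25, 1821 → Jan 18, 1822: 24 days.
Total: 1454 days.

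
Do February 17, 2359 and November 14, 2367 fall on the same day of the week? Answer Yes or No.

From Feb 17, 2359 to Nov 14, 2367 is 3192 days.
3192 mod 7 = 0, so they are the same weekday.
(Feb 17, 2359 is a Tuesday; Nov 14, 2367 is a Tuesday.)

Yes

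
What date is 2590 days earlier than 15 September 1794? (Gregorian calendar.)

August 13, 1787

−365 (one year) → Sep 15, 1793 (2225 left).
−365 (one year) → Sep 15, 1792 (1860 left).
−366 (one year; includes Feb 29, 1792) → Sep 15, 1791 (1494 left).
−365 (one year) → Sep 15, 1790 (1129 left).
−365 (one year) → Sep 15, 1789 (764 left).
−365 (one year) → Sep 15, 1788 (399 left).
−15 → Aug 31, 1788 (end of Aug, 31 days; 384 left).
−31 → Jul 31, 1788 (end of Jul, 31 days; 353 left).
−31 → Jun 30, 1788 (end of Jun, 30 days; 322 left).
−30 → May 31, 1788 (end of May, 31 days; 292 left).
−31 → Apr 30, 1788 (end of Apr, 30 days; 261 left).
−30 → Mar 31, 1788 (end of Mar, 31 days; 231 left).
−31 → Feb 29, 1788 (end of Feb, 29 days; 200 left).
−29 → Jan 31, 1788 (end of Jan, 31 days; 171 left).
−31 → Dec 31, 1787 (end of Dec, 31 days; 140 left).
−31 → Nov 30, 1787 (end of Nov, 30 days; 109 left).
−30 → Oct 31, 1787 (end of Oct, 31 days; 79 left).
−31 → Sep 30, 1787 (end of Sep, 30 days; 48 left).
−30 → Aug 31, 1787 (end of Aug, 31 days; 18 left).
−18 → Aug 13, 1787.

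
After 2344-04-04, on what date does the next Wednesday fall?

Apr 4, 2344 is a Tuesday.
From Tuesday to the next Wednesday is 1 day.
Apr 4, 2344 + 1 = Apr 5, 2344.

April 5, 2344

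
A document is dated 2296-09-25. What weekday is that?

Friday

Doomsday rule: the anchor day for the 2200s is Friday. For year 96: 96÷12 = 8 r 0, and 0÷4 = 0, so 8+0+0 = 8.
Friday + 8 ≡ Saturday — that's 2296's doomsday.
In September the doomsday date is Sep 5.
Sep 25 is 20 days after Sep 5; 20 mod 7 = 6, so Saturday + 6 = Friday.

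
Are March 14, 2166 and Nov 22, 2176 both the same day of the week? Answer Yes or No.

Yes

From Mar 14, 2166 to Nov 22, 2176 is 3906 days.
3906 mod 7 = 0, so they are the same weekday.
(Mar 14, 2166 is a Friday; Nov 22, 2176 is a Friday.)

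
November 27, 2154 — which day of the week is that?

Doomsday rule: the anchor day for the 2100s is Sunday. For year 54: 54÷12 = 4 r 6, and 6÷4 = 1, so 4+6+1 = 11.
Sunday + 11 ≡ Thursday — that's 2154's doomsday.
In November the doomsday date is Nov 7.
Nov 27 is 20 days after Nov 7; 20 mod 7 = 6, so Thursday + 6 = Wednesday.

Wednesday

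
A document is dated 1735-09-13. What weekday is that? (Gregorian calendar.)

Tuesday

Doomsday rule: the anchor day for the 1700s is Sunday. For year 35: 35÷12 = 2 r 11, and 11÷4 = 2, so 2+11+2 = 15.
Sunday + 15 ≡ Monday — that's 1735's doomsday.
In September the doomsday date is Sep 5.
Sep 13 is 8 days after Sep 5; 8 mod 7 = 1, so Monday + 1 = Tuesday.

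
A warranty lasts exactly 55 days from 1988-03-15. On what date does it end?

May 9, 1988

Mar has 31 days: +17 → Apr 1, 1988 (38 left).
Apr has 30 days: +30 → May 1, 1988 (8 left).
+8 → May 9, 1988.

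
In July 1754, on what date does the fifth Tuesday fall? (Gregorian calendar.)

July 1, 1754 is a Monday.
The first Tuesday is therefore July 2 (1 days later).
The fifth Tuesday is 2 + 4×7 = July 30.

July 30, 1754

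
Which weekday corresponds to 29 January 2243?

Doomsday rule: the anchor day for the 2200s is Friday. For year 43: 43÷12 = 3 r 7, and 7÷4 = 1, so 3+7+1 = 11.
Friday + 11 ≡ Tuesday — that's 2243's doomsday.
In January the doomsday date is Jan 3 (2243 is not a leap year).
Jan 29 is 26 days after Jan 3; 26 mod 7 = 5, so Tuesday + 5 = Sunday.

Sunday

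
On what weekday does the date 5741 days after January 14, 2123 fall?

Jan 14, 2123 is a Thursday.
5741 mod 7 = 1, so 5741 days after a Thursday is Thursday + 1 = Friday.

Friday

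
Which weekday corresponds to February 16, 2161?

Monday

Doomsday rule: the anchor day for the 2100s is Sunday. For year 61: 61÷12 = 5 r 1, and 1÷4 = 0, so 5+1+0 = 6.
Sunday + 6 ≡ Saturday — that's 2161's doomsday.
In February the doomsday date is Feb 28 (2161 is not a leap year).
Feb 16 is 12 days before Feb 28; 12 mod 7 = 5, so Saturday − 5 = Monday.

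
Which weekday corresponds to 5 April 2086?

Friday

January 1, 2086 is a Tuesday.
Jan 1, 2086 → Feb 1, 2086: 31 days (January has 31).
Feb 1, 2086 → Mar 1, 2086: 28 days (February has 28).
Mar 1, 2086 → Apr 1, 2086: 31 days (March has 31).
Apr 1, 2086 → Apr 5, 2086: 4 days.
Total: 94 days.
94 mod 7 = 3, so Tuesday + 3 = Friday.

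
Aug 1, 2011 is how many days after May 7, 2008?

May 7, 2008 → May 7, 2009: 365 days.
May 7, 2009 → May 7, 2010: 365 days.
May 7, 2010 → May 7, 2011: 365 days.
May 7, 2011 → Jun 7, 2011: 31 days (May has 31).
Jun 7, 2011 → Jul 7, 2011: 30 days (June has 30).
Jul 7, 2011 → Aug 1, 2011: 25 days.
Total: 1181 days.

1181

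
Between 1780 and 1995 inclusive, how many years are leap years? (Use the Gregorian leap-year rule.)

Multiples of 4 in [1780,1995]: 54.
Of those, multiples of 100: 2 (not leap unless ÷400).
Multiples of 400: 0.
Leap years = 54 − 2 + 0 = 52.

52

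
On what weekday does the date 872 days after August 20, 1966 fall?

Wednesday

Aug 20, 1966 is a Saturday.
872 mod 7 = 4, so 872 days after a Saturday is Saturday + 4 = Wednesday.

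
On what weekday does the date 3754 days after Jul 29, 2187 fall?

First find the weekday of Jul 29, 2187. Doomsday rule: the anchor day for the 2100s is Sunday. For year 87: 87÷12 = 7 r 3, and 3÷4 = 0, so 7+3+0 = 10.
Sunday + 10 ≡ Wednesday — that's 2187's doomsday.
In July the doomsday date is Jul 11.
Jul 29 is 18 days after Jul 11; 18 mod 7 = 4, so Wednesday + 4 = Sunday.
3754 mod 7 = 2, so 3754 days after a Sunday is Sunday + 2 = Tuesday.

Tuesday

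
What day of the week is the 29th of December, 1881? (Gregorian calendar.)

Doomsday rule: the anchor day for the 1800s is Friday. For year 81: 81÷12 = 6 r 9, and 9÷4 = 2, so 6+9+2 = 17.
Friday + 17 ≡ Monday — that's 1881's doomsday.
In December the doomsday date is Dec 12.
Dec 29 is 17 days after Dec 12; 17 mod 7 = 3, so Monday + 3 = Thursday.

Thursday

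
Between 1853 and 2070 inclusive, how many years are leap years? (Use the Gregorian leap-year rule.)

Multiples of 4 in [1853,2070]: 54.
Of those, multiples of 100: 2 (not leap unless ÷400).
Multiples of 400: 1.
Leap years = 54 − 2 + 1 = 53.

53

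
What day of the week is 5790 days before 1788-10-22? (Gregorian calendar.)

Tuesday

First find the weekday of Oct 22, 1788. Doomsday rule: the anchor day for the 1700s is Sunday. For year 88: 88÷12 = 7 r 4, and 4÷4 = 1, so 7+4+1 = 12.
Sunday + 12 ≡ Friday — that's 1788's doomsday.
In October the doomsday date is Oct 10.
Oct 22 is 12 days after Oct 10; 12 mod 7 = 5, so Friday + 5 = Wednesday.
5790 mod 7 = 1, so 5790 days before a Wednesday is Wednesday − 1 = Tuesday.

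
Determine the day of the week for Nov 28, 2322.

Doomsday rule: the anchor day for the 2300s is Wednesday. For year 22: 22÷12 = 1 r 10, and 10÷4 = 2, so 1+10+2 = 13.
Wednesday + 13 ≡ Tuesday — that's 2322's doomsday.
In November the doomsday date is Nov 7.
Nov 28 is 21 days after Nov 7; 21 mod 7 = 0, so Tuesday + 0 = Tuesday.

Tuesday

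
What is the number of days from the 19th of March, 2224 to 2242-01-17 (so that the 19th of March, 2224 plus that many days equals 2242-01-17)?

Mar 19, 2224 → Mar 19, 2225: 365 days.
Mar 19, 2225 → Mar 19, 2226: 365 days.
Mar 19, 2226 → Mar 19, 2227: 365 days.
Mar 19, 2227 → Mar 19, 2228: 366 days (Feb 29, 2228 is in that span).
Mar 19, 2228 → Mar 19, 2229: 365 days.
Mar 19, 2229 → Mar 19, 2230: 365 days.
Mar 19, 2230 → Mar 19, 2231: 365 days.
Mar 19, 2231 → Mar 19, 2232: 366 days (Feb 29, 2232 is in that span).
Mar 19, 2232 → Mar 19, 2233: 365 days.
Mar 19, 2233 → Mar 19, 2234: 365 days.
Mar 19, 2234 → Mar 19, 2235: 365 days.
Mar 19, 2235 → Mar 19, 2236: 366 days (Feb 29, 2236 is in that span).
Mar 19, 2236 → Mar 19, 2237: 365 days.
Mar 19, 2237 → Mar 19, 2238: 365 days.
Mar 19, 2238 → Mar 19, 2239: 365 days.
Mar 19, 2239 → Mar 19, 2240: 366 days (Feb 29, 2240 is in that span).
Mar 19, 2240 → Mar 19, 2241: 365 days.
Mar 19, 2241 → Apr 19, 2241: 31 days (March has 31).
Apr 19, 2241 → May 19, 2241: 30 days (April has 30).
May 19, 2241 → Jun 19, 2241: 31 days (May has 31).
Jun 19, 2241 → Jul 19, 2241: 30 days (June has 30).
Jul 19, 2241 → Aug 19, 2241: 31 days (July has 31).
Aug 19, 2241 → Sep 19, 2241: 31 days (August has 31).
Sep 19, 2241 → Oct 19, 2241: 30 days (September has 30).
Oct 19, 2241 → Nov 19, 2241: 31 days (October has 31).
Nov 19, 2241 → Dec 19, 2241: 30 days (November has 30).
Dec 19, 2241 → Jan 17, 2242: 29 days.
Total: 6513 days.

6513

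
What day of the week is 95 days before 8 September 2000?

Monday

First find the weekday of Sep 8, 2000. Doomsday rule: the anchor day for the 2000s is Tuesday. For year 00: 0÷12 = 0 r 0, and 0÷4 = 0, so 0+0+0 = 0.
Tuesday + 0 ≡ Tuesday — that's 2000's doomsday.
In September the doomsday date is Sep 5.
Sep 8 is 3 days after Sep 5; 3 mod 7 = 3, so Tuesday + 3 = Friday.
95 mod 7 = 4, so 95 days before a Friday is Friday − 4 = Monday.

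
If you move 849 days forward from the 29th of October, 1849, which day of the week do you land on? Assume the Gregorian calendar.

First find the weekday of Oct 29, 1849. Doomsday rule: the anchor day for the 1800s is Friday. For year 49: 49÷12 = 4 r 1, and 1÷4 = 0, so 4+1+0 = 5.
Friday + 5 ≡ Wednesday — that's 1849's doomsday.
In October the doomsday date is Oct 10.
Oct 29 is 19 days after Oct 10; 19 mod 7 = 5, so Wednesday + 5 = Monday.
849 mod 7 = 2, so 849 days after a Monday is Monday + 2 = Wednesday.

Wednesday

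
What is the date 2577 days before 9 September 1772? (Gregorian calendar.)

August 20, 1765

−366 (one year; includes Feb 29, 1772) → Sep 9, 1771 (2211 left).
−365 (one year) → Sep 9, 1770 (1846 left).
−365 (one year) → Sep 9, 1769 (1481 left).
−365 (one year) → Sep 9, 1768 (1116 left).
−366 (one year; includes Feb 29, 1768) → Sep 9, 1767 (750 left).
−365 (one year) → Sep 9, 1766 (385 left).
−9 → Aug 31, 1766 (end of Aug, 31 days; 376 left).
−31 → Jul 31, 1766 (end of Jul, 31 days; 345 left).
−31 → Jun 30, 1766 (end of Jun, 30 days; 314 left).
−30 → May 31, 1766 (end of May, 31 days; 284 left).
−31 → Apr 30, 1766 (end of Apr, 30 days; 253 left).
−30 → Mar 31, 1766 (end of Mar, 31 days; 223 left).
−31 → Feb 28, 1766 (end of Feb, 28 days; 192 left).
−28 → Jan 31, 1766 (end of Jan, 31 days; 164 left).
−31 → Dec 31, 1765 (end of Dec, 31 days; 133 left).
−31 → Nov 30, 1765 (end of Nov, 30 days; 102 left).
−30 → Oct 31, 1765 (end of Oct, 31 days; 72 left).
−31 → Sep 30, 1765 (end of Sep, 30 days; 41 left).
−30 → Aug 31, 1765 (end of Aug, 31 days; 11 left).
−11 → Aug 20, 1765.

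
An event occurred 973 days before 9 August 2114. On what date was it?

December 10, 2111

−365 (one year) → Aug 9, 2113 (608 left).
−365 (one year) → Aug 9, 2112 (243 left).
−9 → Jul 31, 2112 (end of Jul, 31 days; 234 left).
−31 → Jun 30, 2112 (end of Jun, 30 days; 203 left).
−30 → May 31, 2112 (end of May, 31 days; 173 left).
−31 → Apr 30, 2112 (end of Apr, 30 days; 142 left).
−30 → Mar 31, 2112 (end of Mar, 31 days; 112 left).
−31 → Feb 29, 2112 (end of Feb, 29 days; 81 left).
−29 → Jan 31, 2112 (end of Jan, 31 days; 52 left).
−31 → Dec 31, 2111 (end of Dec, 31 days; 21 left).
−21 → Dec 10, 2111.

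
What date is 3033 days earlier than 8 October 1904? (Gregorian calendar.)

June 18, 1896

−366 (one year; includes Feb 29, 1904) → Oct 8, 1903 (2667 left).
−365 (one year) → Oct 8, 1902 (2302 left).
−365 (one year) → Oct 8, 1901 (1937 left).
−365 (one year) → Oct 8, 1900 (1572 left).
−365 (one year) → Oct 8, 1899 (1207 left).
−365 (one year) → Oct 8, 1898 (842 left).
−365 (one year) → Oct 8, 1897 (477 left).
−365 (one year) → Oct 8, 1896 (112 left).
−8 → Sep 30, 1896 (end of Sep, 30 days; 104 left).
−30 → Aug 31, 1896 (end of Aug, 31 days; 74 left).
−31 → Jul 31, 1896 (end of Jul, 31 days; 43 left).
−31 → Jun 30, 1896 (end of Jun, 30 days; 12 left).
−12 → Jun 18, 1896.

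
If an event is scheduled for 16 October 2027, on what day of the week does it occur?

Saturday

January 1, 2027 is a Friday.
Jan 1, 2027 → Feb 1, 2027: 31 days (January has 31).
Feb 1, 2027 → Mar 1, 2027: 28 days (February has 28).
Mar 1, 2027 → Apr 1, 2027: 31 days (March has 31).
Apr 1, 2027 → May 1, 2027: 30 days (April has 30).
May 1, 2027 → Jun 1, 2027: 31 days (May has 31).
Jun 1, 2027 → Jul 1, 2027: 30 days (June has 30).
Jul 1, 2027 → Aug 1, 2027: 31 days (July has 31).
Aug 1, 2027 → Sep 1, 2027: 31 days (August has 31).
Sep 1, 2027 → Oct 1, 2027: 30 days (September has 30).
Oct 1, 2027 → Oct 16, 2027: 15 days.
Total: 288 days.
288 mod 7 = 1, so Friday + 1 = Saturday.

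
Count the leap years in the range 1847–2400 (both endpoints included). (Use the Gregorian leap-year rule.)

135

Multiples of 4 in [1847,2400]: 139.
Of those, multiples of 100: 6 (not leap unless ÷400).
Multiples of 400: 2.
Leap years = 139 − 6 + 2 = 135.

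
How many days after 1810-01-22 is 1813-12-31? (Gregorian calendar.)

1439

Jan 22, 1810 → Jan 22, 1811: 365 days.
Jan 22, 1811 → Jan 22, 1812: 365 days.
Jan 22, 1812 → Jan 22, 1813: 366 days (Feb 29, 1812 is in that span).
Jan 22, 1813 → Feb 22, 1813: 31 days (January has 31).
Feb 22, 1813 → Mar 22, 1813: 28 days (February has 28).
Mar 22, 1813 → Apr 22, 1813: 31 days (March has 31).
Apr 22, 1813 → May 22, 1813: 30 days (April has 30).
May 22, 1813 → Jun 22, 1813: 31 days (May has 31).
Jun 22, 1813 → Jul 22, 1813: 30 days (June has 30).
Jul 22, 1813 → Aug 22, 1813: 31 days (July has 31).
Aug 22, 1813 → Sep 22, 1813: 31 days (August has 31).
Sep 22, 1813 → Oct 22, 1813: 30 days (September has 30).
Oct 22, 1813 → Nov 22, 1813: 31 days (October has 31).
Nov 22, 1813 → Dec 22, 1813: 30 days (November has 30).
Dec 22, 1813 → Dec 31, 1813: 9 days.
Total: 1439 days.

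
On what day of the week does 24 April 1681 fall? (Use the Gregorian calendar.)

Doomsday rule: the anchor day for the 1600s is Tuesday. For year 81: 81÷12 = 6 r 9, and 9÷4 = 2, so 6+9+2 = 17.
Tuesday + 17 ≡ Friday — that's 1681's doomsday.
In April the doomsday date is Apr 4.
Apr 24 is 20 days after Apr 4; 20 mod 7 = 6, so Friday + 6 = Thursday.

Thursday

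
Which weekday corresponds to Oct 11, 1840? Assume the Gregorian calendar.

Sunday

January 1, 1840 is a Wednesday.
Jan 1, 1840 → Feb 1, 1840: 31 days (January has 31).
Feb 1, 1840 → Mar 1, 1840: 29 days (February has 29).
Mar 1, 1840 → Apr 1, 1840: 31 days (March has 31).
Apr 1, 1840 → May 1, 1840: 30 days (April has 30).
May 1, 1840 → Jun 1, 1840: 31 days (May has 31).
Jun 1, 1840 → Jul 1, 1840: 30 days (June has 30).
Jul 1, 1840 → Aug 1, 1840: 31 days (July has 31).
Aug 1, 1840 → Sep 1, 1840: 31 days (August has 31).
Sep 1, 1840 → Oct 1, 1840: 30 days (September has 30).
Oct 1, 1840 → Oct 11, 1840: 10 days.
Total: 284 days.
284 mod 7 = 4, so Wednesday + 4 = Sunday.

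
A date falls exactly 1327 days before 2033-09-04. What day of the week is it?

First find the weekday of Sep 4, 2033. Doomsday rule: the anchor day for the 2000s is Tuesday. For year 33: 33÷12 = 2 r 9, and 9÷4 = 2, so 2+9+2 = 13.
Tuesday + 13 ≡ Monday — that's 2033's doomsday.
In September the doomsday date is Sep 5.
Sep 4 is 1 day before Sep 5; 1 mod 7 = 1, so Monday − 1 = Sunday.
1327 mod 7 = 4, so 1327 days before a Sunday is Sunday − 4 = Wednesday.

Wednesday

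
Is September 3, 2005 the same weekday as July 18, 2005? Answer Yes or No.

No

From Jul 18, 2005 to Sep 3, 2005 is 47 days.
47 mod 7 = 5, so they are different weekdays.
(Jul 18, 2005 is a Monday; Sep 3, 2005 is a Saturday.)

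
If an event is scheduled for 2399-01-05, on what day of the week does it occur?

Doomsday rule: the anchor day for the 2300s is Wednesday. For year 99: 99÷12 = 8 r 3, and 3÷4 = 0, so 8+3+0 = 11.
Wednesday + 11 ≡ Sunday — that's 2399's doomsday.
In January the doomsday date is Jan 3 (2399 is not a leap year).
Jan 5 is 2 days after Jan 3; 2 mod 7 = 2, so Sunday + 2 = Tuesday.

Tuesday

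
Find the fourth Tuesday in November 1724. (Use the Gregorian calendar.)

November 28, 1724

November 1, 1724 is a Wednesday.
The first Tuesday is therefore November 7 (6 days later).
The fourth Tuesday is 7 + 3×7 = November 28.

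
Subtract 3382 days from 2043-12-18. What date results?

−365 (one year) → Dec 18, 2042 (3017 left).
−365 (one year) → Dec 18, 2041 (2652 left).
−365 (one year) → Dec 18, 2040 (2287 left).
−366 (one year; includes Feb 29, 2040) → Dec 18, 2039 (1921 left).
−365 (one year) → Dec 18, 2038 (1556 left).
−365 (one year) → Dec 18, 2037 (1191 left).
−365 (one year) → Dec 18, 2036 (826 left).
−366 (one year; includes Feb 29, 2036) → Dec 18, 2035 (460 left).
−365 (one year) → Dec 18, 2034 (95 left).
−18 → Nov 30, 2034 (end of Nov, 30 days; 77 left).
−30 → Oct 31, 2034 (end of Oct, 31 days; 47 left).
−31 → Sep 30, 2034 (end of Sep, 30 days; 16 left).
−16 → Sep 14, 2034.

September 14, 2034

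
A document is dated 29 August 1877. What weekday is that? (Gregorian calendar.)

Wednesday

Doomsday rule: the anchor day for the 1800s is Friday. For year 77: 77÷12 = 6 r 5, and 5÷4 = 1, so 6+5+1 = 12.
Friday + 12 ≡ Wednesday — that's 1877's doomsday.
In August the doomsday date is Aug 8.
Aug 29 is 21 days after Aug 8; 21 mod 7 = 0, so Wednesday + 0 = Wednesday.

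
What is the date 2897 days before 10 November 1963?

−365 (one year) → Nov 10, 1962 (2532 left).
−365 (one year) → Nov 10, 1961 (2167 left).
−365 (one year) → Nov 10, 1960 (1802 left).
−366 (one year; includes Feb 29, 1960) → Nov 10, 1959 (1436 left).
−365 (one year) → Nov 10, 1958 (1071 left).
−365 (one year) → Nov 10, 1957 (706 left).
−365 (one year) → Nov 10, 1956 (341 left).
−10 → Oct 31, 1956 (end of Oct, 31 days; 331 left).
−31 → Sep 30, 1956 (end of Sep, 30 days; 300 left).
−30 → Aug 31, 1956 (end of Aug, 31 days; 270 left).
−31 → Jul 31, 1956 (end of Jul, 31 days; 239 left).
−31 → Jun 30, 1956 (end of Jun, 30 days; 208 left).
−30 → May 31, 1956 (end of May, 31 days; 178 left).
−31 → Apr 30, 1956 (end of Apr, 30 days; 147 left).
−30 → Mar 31, 1956 (end of Mar, 31 days; 117 left).
−31 → Feb 29, 1956 (end of Feb, 29 days; 86 left).
−29 → Jan 31, 1956 (end of Jan, 31 days; 57 left).
−31 → Dec 31, 1955 (end of Dec, 31 days; 26 left).
−26 → Dec 5, 1955.

December 5, 1955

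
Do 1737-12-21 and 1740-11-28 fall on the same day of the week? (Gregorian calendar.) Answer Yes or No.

From Dec 21, 1737 to Nov 28, 1740 is 1073 days.
1073 mod 7 = 2, so they are different weekdays.
(Dec 21, 1737 is a Saturday; Nov 28, 1740 is a Monday.)

No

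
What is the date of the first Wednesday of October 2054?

October 7, 2054

October 1, 2054 is a Thursday.
The first Wednesday is therefore October 7 (6 days later).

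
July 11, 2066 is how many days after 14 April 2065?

Apr 14, 2065 → Apr 14, 2066: 365 days.
Apr 14, 2066 → May 14, 2066: 30 days (April has 30).
May 14, 2066 → Jun 14, 2066: 31 days (May has 31).
Jun 14, 2066 → Jul 11, 2066: 27 days.
Total: 453 days.

453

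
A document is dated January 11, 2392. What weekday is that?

Doomsday rule: the anchor day for the 2300s is Wednesday. For year 92: 92÷12 = 7 r 8, and 8÷4 = 2, so 7+8+2 = 17.
Wednesday + 17 ≡ Saturday — that's 2392's doomsday.
In January the doomsday date is Jan 4 (2392 is a leap year (divisible by 4)).
Jan 11 is 7 days after Jan 4; 7 mod 7 = 0, so Saturday + 0 = Saturday.

Saturday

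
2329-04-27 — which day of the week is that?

Doomsday rule: the anchor day for the 2300s is Wednesday. For year 29: 29÷12 = 2 r 5, and 5÷4 = 1, so 2+5+1 = 8.
Wednesday + 8 ≡ Thursday — that's 2329's doomsday.
In April the doomsday date is Apr 4.
Apr 27 is 23 days after Apr 4; 23 mod 7 = 2, so Thursday + 2 = Saturday.

Saturday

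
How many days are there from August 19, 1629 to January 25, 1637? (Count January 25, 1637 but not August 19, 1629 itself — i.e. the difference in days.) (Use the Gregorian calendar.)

Aug 19, 1629 → Aug 19, 1630: 365 days.
Aug 19, 1630 → Aug 19, 1631: 365 days.
Aug 19, 1631 → Aug 19, 1632: 366 days (Feb 29, 1632 is in that span).
Aug 19, 1632 → Aug 19, 1633: 365 days.
Aug 19, 1633 → Aug 19, 1634: 365 days.
Aug 19, 1634 → Aug 19, 1635: 365 days.
Aug 19, 1635 → Aug 19, 1636: 366 days (Feb 29, 1636 is in that span).
Aug 19, 1636 → Sep 19, 1636: 31 days (August has 31).
Sep 19, 1636 → Oct 19, 1636: 30 days (September has 30).
Oct 19, 1636 → Nov 19, 1636: 31 days (October has 31).
Nov 19, 1636 → Dec 19, 1636: 30 days (November has 30).
Dec 19, 1636 → Jan 19, 1637: 31 days (December has 31).
Jan 19, 1637 → Jan 25, 1637: 6 days.
Total: 2716 days.

2716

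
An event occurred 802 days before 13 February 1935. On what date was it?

December 3, 1932

−365 (one year) → Feb 13, 1934 (437 left).
−365 (one year) → Feb 13, 1933 (72 left).
−13 → Jan 31, 1933 (end of Jan, 31 days; 59 left).
−31 → Dec 31, 1932 (end of Dec, 31 days; 28 left).
−28 → Dec 3, 1932.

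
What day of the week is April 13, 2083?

January 1, 2083 is a Friday.
Jan 1, 2083 → Feb 1, 2083: 31 days (January has 31).
Feb 1, 2083 → Mar 1, 2083: 28 days (February has 28).
Mar 1, 2083 → Apr 1, 2083: 31 days (March has 31).
Apr 1, 2083 → Apr 13, 2083: 12 days.
Total: 102 days.
102 mod 7 = 4, so Friday + 4 = Tuesday.

Tuesday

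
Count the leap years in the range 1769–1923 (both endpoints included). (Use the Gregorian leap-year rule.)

Multiples of 4 in [1769,1923]: 38.
Of those, multiples of 100: 2 (not leap unless ÷400).
Multiples of 400: 0.
Leap years = 38 − 2 + 0 = 36.

36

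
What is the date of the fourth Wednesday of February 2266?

February 28, 2266

February 1, 2266 is a Thursday.
The first Wednesday is therefore February 7 (6 days later).
The fourth Wednesday is 7 + 3×7 = February 28.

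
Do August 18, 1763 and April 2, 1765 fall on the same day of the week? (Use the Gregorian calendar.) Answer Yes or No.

No

From Aug 18, 1763 to Apr 2, 1765 is 593 days.
593 mod 7 = 5, so they are different weekdays.
(Aug 18, 1763 is a Thursday; Apr 2, 1765 is a Tuesday.)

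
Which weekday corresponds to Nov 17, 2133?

Doomsday rule: the anchor day for the 2100s is Sunday. For year 33: 33÷12 = 2 r 9, and 9÷4 = 2, so 2+9+2 = 13.
Sunday + 13 ≡ Saturday — that's 2133's doomsday.
In November the doomsday date is Nov 7.
Nov 17 is 10 days after Nov 7; 10 mod 7 = 3, so Saturday + 3 = Tuesday.

Tuesday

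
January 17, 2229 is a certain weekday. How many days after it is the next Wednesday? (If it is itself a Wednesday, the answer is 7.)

Jan 17, 2229 is a Saturday.
From Saturday to the next Wednesday is 4 days.

4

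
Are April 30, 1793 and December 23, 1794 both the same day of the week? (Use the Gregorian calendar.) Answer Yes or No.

Yes

From Apr 30, 1793 to Dec 23, 1794 is 602 days.
602 mod 7 = 0, so they are the same weekday.
(Apr 30, 1793 is a Tuesday; Dec 23, 1794 is a Tuesday.)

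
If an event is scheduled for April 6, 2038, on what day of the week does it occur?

Tuesday

Doomsday rule: the anchor day for the 2000s is Tuesday. For year 38: 38÷12 = 3 r 2, and 2÷4 = 0, so 3+2+0 = 5.
Tuesday + 5 ≡ Sunday — that's 2038's doomsday.
In April the doomsday date is Apr 4.
Apr 6 is 2 days after Apr 4; 2 mod 7 = 2, so Sunday + 2 = Tuesday.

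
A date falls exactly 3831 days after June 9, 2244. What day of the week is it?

First find the weekday of Jun 9, 2244. Doomsday rule: the anchor day for the 2200s is Friday. For year 44: 44÷12 = 3 r 8, and 8÷4 = 2, so 3+8+2 = 13.
Friday + 13 ≡ Thursday — that's 2244's doomsday.
In June the doomsday date is Jun 6.
Jun 9 is 3 days after Jun 6; 3 mod 7 = 3, so Thursday + 3 = Sunday.
3831 mod 7 = 2, so 3831 days after a Sunday is Sunday + 2 = Tuesday.

Tuesday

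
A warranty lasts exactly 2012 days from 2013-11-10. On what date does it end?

May 15, 2019

+365 (one year) → Nov 10, 2014 (1647 left).
+365 (one year) → Nov 10, 2015 (1282 left).
+366 (one year; includes Feb 29, 2016) → Nov 10, 2016 (916 left).
+365 (one year) → Nov 10, 2017 (551 left).
+365 (one year) → Nov 10, 2018 (186 left).
Nov has 30 days: +21 → Dec 1, 2018 (165 left).
Dec has 31 days: +31 → Jan 1, 2019 (134 left).
Jan has 31 days: +31 → Feb 1, 2019 (103 left).
Feb has 28 days: +28 → Mar 1, 2019 (75 left).
Mar has 31 days: +31 → Apr 1, 2019 (44 left).
Apr has 30 days: +30 → May 1, 2019 (14 left).
+14 → May 15, 2019.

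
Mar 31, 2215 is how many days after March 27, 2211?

Mar 27, 2211 → Mar 27, 2212: 366 days (Feb 29, 2212 is in that span).
Mar 27, 2212 → Mar 27, 2213: 365 days.
Mar 27, 2213 → Mar 27, 2214: 365 days.
Mar 27, 2214 → Apr 27, 2214: 31 days (March has 31).
Apr 27, 2214 → May 27, 2214: 30 days (April has 30).
May 27, 2214 → Jun 27, 2214: 31 days (May has 31).
Jun 27, 2214 → Jul 27, 2214: 30 days (June has 30).
Jul 27, 2214 → Aug 27, 2214: 31 days (July has 31).
Aug 27, 2214 → Sep 27, 2214: 31 days (August has 31).
Sep 27, 2214 → Oct 27, 2214: 30 days (September has 30).
Oct 27, 2214 → Nov 27, 2214: 31 days (October has 31).
Nov 27, 2214 → Dec 27, 2214: 30 days (November has 30).
Dec 27, 2214 → Jan 27, 2215: 31 days (December has 31).
Jan 27, 2215 → Feb 27, 2215: 31 days (January has 31).
Feb 27, 2215 → Mar 27, 2215: 28 days (February has 28).
Mar 27, 2215 → Mar 31, 2215: 4 days.
Total: 1465 days.

1465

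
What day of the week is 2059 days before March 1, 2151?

Sunday

Mar 1, 2151 is a Monday.
2059 mod 7 = 1, so 2059 days before a Monday is Monday − 1 = Sunday.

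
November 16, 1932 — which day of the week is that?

Wednesday

January 1, 1932 is a Friday.
Jan 1, 1932 → Feb 1, 1932: 31 days (January has 31).
Feb 1, 1932 → Mar 1, 1932: 29 days (February has 29).
Mar 1, 1932 → Apr 1, 1932: 31 days (March has 31).
Apr 1, 1932 → May 1, 1932: 30 days (April has 30).
May 1, 1932 → Jun 1, 1932: 31 days (May has 31).
Jun 1, 1932 → Jul 1, 1932: 30 days (June has 30).
Jul 1, 1932 → Aug 1, 1932: 31 days (July has 31).
Aug 1, 1932 → Sep 1, 1932: 31 days (August has 31).
Sep 1, 1932 → Oct 1, 1932: 30 days (September has 30).
Oct 1, 1932 → Nov 1, 1932: 31 days (October has 31).
Nov 1, 1932 → Nov 16, 1932: 15 days.
Total: 320 days.
320 mod 7 = 5, so Friday + 5 = Wednesday.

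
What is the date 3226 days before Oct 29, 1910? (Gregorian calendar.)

December 29, 1901

−365 (one year) → Oct 29, 1909 (2861 left).
−365 (one year) → Oct 29, 1908 (2496 left).
−366 (one year; includes Feb 29, 1908) → Oct 29, 1907 (2130 left).
−365 (one year) → Oct 29, 1906 (1765 left).
−365 (one year) → Oct 29, 1905 (1400 left).
−365 (one year) → Oct 29, 1904 (1035 left).
−366 (one year; includes Feb 29, 1904) → Oct 29, 1903 (669 left).
−365 (one year) → Oct 29, 1902 (304 left).
−29 → Sep 30, 1902 (end of Sep, 30 days; 275 left).
−30 → Aug 31, 1902 (end of Aug, 31 days; 245 left).
−31 → Jul 31, 1902 (end of Jul, 31 days; 214 left).
−31 → Jun 30, 1902 (end of Jun, 30 days; 183 left).
−30 → May 31, 1902 (end of May, 31 days; 153 left).
−31 → Apr 30, 1902 (end of Apr, 30 days; 122 left).
−30 → Mar 31, 1902 (end of Mar, 31 days; 92 left).
−31 → Feb 28, 1902 (end of Feb, 28 days; 61 left).
−28 → Jan 31, 1902 (end of Jan, 31 days; 33 left).
−31 → Dec 31, 1901 (end of Dec, 31 days; 2 left).
−2 → Dec 29, 1901.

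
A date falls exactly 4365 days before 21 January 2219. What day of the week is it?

Sunday

First find the weekday of Jan 21, 2219. Doomsday rule: the anchor day for the 2200s is Friday. For year 19: 19÷12 = 1 r 7, and 7÷4 = 1, so 1+7+1 = 9.
Friday + 9 ≡ Sunday — that's 2219's doomsday.
In January the doomsday date is Jan 3 (2219 is not a leap year).
Jan 21 is 18 days after Jan 3; 18 mod 7 = 4, so Sunday + 4 = Thursday.
4365 mod 7 = 4, so 4365 days before a Thursday is Thursday − 4 = Sunday.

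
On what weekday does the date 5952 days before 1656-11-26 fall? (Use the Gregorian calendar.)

Nov 26, 1656 is a Sunday.
5952 mod 7 = 2, so 5952 days before a Sunday is Sunday − 2 = Friday.

Friday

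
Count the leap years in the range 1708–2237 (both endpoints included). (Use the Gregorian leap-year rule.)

129

Multiples of 4 in [1708,2237]: 133.
Of those, multiples of 100: 5 (not leap unless ÷400).
Multiples of 400: 1.
Leap years = 133 − 5 + 1 = 129.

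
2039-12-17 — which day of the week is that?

Saturday

Doomsday rule: the anchor day for the 2000s is Tuesday. For year 39: 39÷12 = 3 r 3, and 3÷4 = 0, so 3+3+0 = 6.
Tuesday + 6 ≡ Monday — that's 2039's doomsday.
In December the doomsday date is Dec 12.
Dec 17 is 5 days after Dec 12; 5 mod 7 = 5, so Monday + 5 = Saturday.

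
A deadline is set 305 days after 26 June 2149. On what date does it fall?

April 27, 2150

Jun has 30 days: +5 → Jul 1, 2149 (300 left).
Jul has 31 days: +31 → Aug 1, 2149 (269 left).
Aug has 31 days: +31 → Sep 1, 2149 (238 left).
Sep has 30 days: +30 → Oct 1, 2149 (208 left).
Oct has 31 days: +31 → Nov 1, 2149 (177 left).
Nov has 30 days: +30 → Dec 1, 2149 (147 left).
Dec has 31 days: +31 → Jan 1, 2150 (116 left).
Jan has 31 days: +31 → Feb 1, 2150 (85 left).
Feb has 28 days: +28 → Mar 1, 2150 (57 left).
Mar has 31 days: +31 → Apr 1, 2150 (26 left).
+26 → Apr 27, 2150.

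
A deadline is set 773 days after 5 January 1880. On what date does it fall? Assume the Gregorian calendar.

February 16, 1882

+366 (one year; includes Feb 29, 1880) → Jan 5, 1881 (407 left).
+365 (one year) → Jan 5, 1882 (42 left).
Jan has 31 days: +27 → Feb 1, 1882 (15 left).
+15 → Feb 16, 1882.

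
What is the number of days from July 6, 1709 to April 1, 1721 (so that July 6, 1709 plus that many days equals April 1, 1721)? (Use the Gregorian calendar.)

4287

Jul 6, 1709 → Jul 6, 1710: 365 days.
Jul 6, 1710 → Jul 6, 1711: 365 days.
Jul 6, 1711 → Jul 6, 1712: 366 days (Feb 29, 1712 is in that span).
Jul 6, 1712 → Jul 6, 1713: 365 days.
Jul 6, 1713 → Jul 6, 1714: 365 days.
Jul 6, 1714 → Jul 6, 1715: 365 days.
Jul 6, 1715 → Jul 6, 1716: 366 days (Feb 29, 1716 is in that span).
Jul 6, 1716 → Jul 6, 1717: 365 days.
Jul 6, 1717 → Jul 6, 1718: 365 days.
Jul 6, 1718 → Jul 6, 1719: 365 days.
Jul 6, 1719 → Jul 6, 1720: 366 days (Feb 29, 1720 is in that span).
Jul 6, 1720 → Aug 6, 1720: 31 days (July has 31).
Aug 6, 1720 → Sep 6, 1720: 31 days (August has 31).
Sep 6, 1720 → Oct 6, 1720: 30 days (September has 30).
Oct 6, 1720 → Nov 6, 1720: 31 days (October has 31).
Nov 6, 1720 → Dec 6, 1720: 30 days (November has 30).
Dec 6, 1720 → Jan 6, 1721: 31 days (December has 31).
Jan 6, 1721 → Feb 6, 1721: 31 days (January has 31).
Feb 6, 1721 → Mar 6, 1721: 28 days (February has 28).
Mar 6, 1721 → Apr 1, 1721: 26 days.
Total: 4287 days.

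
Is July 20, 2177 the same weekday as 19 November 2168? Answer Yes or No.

No

From Nov 19, 2168 to Jul 20, 2177 is 3165 days.
3165 mod 7 = 1, so they are different weekdays.
(Nov 19, 2168 is a Saturday; Jul 20, 2177 is a Sunday.)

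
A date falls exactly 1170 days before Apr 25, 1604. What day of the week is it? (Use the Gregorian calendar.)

Saturday

First find the weekday of Apr 25, 1604. Doomsday rule: the anchor day for the 1600s is Tuesday. For year 04: 4÷12 = 0 r 4, and 4÷4 = 1, so 0+4+1 = 5.
Tuesday + 5 ≡ Sunday — that's 1604's doomsday.
In April the doomsday date is Apr 4.
Apr 25 is 21 days after Apr 4; 21 mod 7 = 0, so Sunday + 0 = Sunday.
1170 mod 7 = 1, so 1170 days before a Sunday is Sunday − 1 = Saturday.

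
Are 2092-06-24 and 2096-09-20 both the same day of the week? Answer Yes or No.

No

From Jun 24, 2092 to Sep 20, 2096 is 1549 days.
1549 mod 7 = 2, so they are different weekdays.
(Jun 24, 2092 is a Tuesday; Sep 20, 2096 is a Thursday.)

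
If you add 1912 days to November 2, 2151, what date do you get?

+366 (one year; includes Feb 29, 2152) → Nov 2, 2152 (1546 left).
+365 (one year) → Nov 2, 2153 (1181 left).
+365 (one year) → Nov 2, 2154 (816 left).
+365 (one year) → Nov 2, 2155 (451 left).
+366 (one year; includes Feb 29, 2156) → Nov 2, 2156 (85 left).
Nov has 30 days: +29 → Dec 1, 2156 (56 left).
Dec has 31 days: +31 → Jan 1, 2157 (25 left).
+25 → Jan 26, 2157.

January 26, 2157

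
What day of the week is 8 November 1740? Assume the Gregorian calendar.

Tuesday

Doomsday rule: the anchor day for the 1700s is Sunday. For year 40: 40÷12 = 3 r 4, and 4÷4 = 1, so 3+4+1 = 8.
Sunday + 8 ≡ Monday — that's 1740's doomsday.
In November the doomsday date is Nov 7.
Nov 8 is 1 day after Nov 7; 1 mod 7 = 1, so Monday + 1 = Tuesday.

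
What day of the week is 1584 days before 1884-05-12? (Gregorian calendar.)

May 12, 1884 is a Monday.
1584 mod 7 = 2, so 1584 days before a Monday is Monday − 2 = Saturday.

Saturday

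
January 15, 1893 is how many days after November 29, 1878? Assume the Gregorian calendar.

5161

Nov 29, 1878 → Nov 29, 1879: 365 days.
Nov 29, 1879 → Nov 29, 1880: 366 days (Feb 29, 1880 is in that span).
Nov 29, 1880 → Nov 29, 1881: 365 days.
Nov 29, 1881 → Nov 29, 1882: 365 days.
Nov 29, 1882 → Nov 29, 1883: 365 days.
Nov 29, 1883 → Nov 29, 1884: 366 days (Feb 29, 1884 is in that span).
Nov 29, 1884 → Nov 29, 1885: 365 days.
Nov 29, 1885 → Nov 29, 1886: 365 days.
Nov 29, 1886 → Nov 29, 1887: 365 days.
Nov 29, 1887 → Nov 29, 1888: 366 days (Feb 29, 1888 is in that span).
Nov 29, 1888 → Nov 29, 1889: 365 days.
Nov 29, 1889 → Nov 29, 1890: 365 days.
Nov 29, 1890 → Nov 29, 1891: 365 days.
Nov 29, 1891 → Nov 29, 1892: 366 days (Feb 29, 1892 is in that span).
Nov 29, 1892 → Dec 29, 1892: 30 days (November has 30).
Dec 29, 1892 → Jan 15, 1893: 17 days.
Total: 5161 days.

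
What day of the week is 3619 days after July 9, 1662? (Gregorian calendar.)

Sunday

First find the weekday of Jul 9, 1662. Doomsday rule: the anchor day for the 1600s is Tuesday. For year 62: 62÷12 = 5 r 2, and 2÷4 = 0, so 5+2+0 = 7.
Tuesday + 7 ≡ Tuesday — that's 1662's doomsday.
In July the doomsday date is Jul 11.
Jul 9 is 2 days before Jul 11; 2 mod 7 = 2, so Tuesday − 2 = Sunday.
3619 mod 7 = 0, so 3619 days after a Sunday is Sunday + 0 = Sunday.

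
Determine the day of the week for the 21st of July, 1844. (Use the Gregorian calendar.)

Sunday

Doomsday rule: the anchor day for the 1800s is Friday. For year 44: 44÷12 = 3 r 8, and 8÷4 = 2, so 3+8+2 = 13.
Friday + 13 ≡ Thursday — that's 1844's doomsday.
In July the doomsday date is Jul 11.
Jul 21 is 10 days after Jul 11; 10 mod 7 = 3, so Thursday + 3 = Sunday.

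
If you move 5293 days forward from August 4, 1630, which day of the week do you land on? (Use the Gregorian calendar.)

First find the weekday of Aug 4, 1630. Doomsday rule: the anchor day for the 1600s is Tuesday. For year 30: 30÷12 = 2 r 6, and 6÷4 = 1, so 2+6+1 = 9.
Tuesday + 9 ≡ Thursday — that's 1630's doomsday.
In August the doomsday date is Aug 8.
Aug 4 is 4 days before Aug 8; 4 mod 7 = 4, so Thursday − 4 = Sunday.
5293 mod 7 = 1, so 5293 days after a Sunday is Sunday + 1 = Monday.

Monday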